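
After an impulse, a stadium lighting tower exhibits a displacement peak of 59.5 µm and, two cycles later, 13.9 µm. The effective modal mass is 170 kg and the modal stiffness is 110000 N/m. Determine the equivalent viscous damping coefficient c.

Logarithmic decrement δ = (1/n)·ln(x₀/x_n) = (1/2)·ln(59.5/13.9) = (1/2)·ln(4.281) = 0.7270.
ζ = δ/√(4π² + δ²) = 0.7270/√(39.48 + 0.529) = 0.7270/6.325 = 0.1149.
c = ζ · 2√(km) = 0.1149 × 2√(110000 × 170) = 0.1149 × 8649 = 994.1 N·s/m.

994 N·s/m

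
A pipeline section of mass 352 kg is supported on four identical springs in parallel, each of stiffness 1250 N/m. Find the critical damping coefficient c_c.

2650 N·s/m

Parallel springs add: k_eq = 4 × 1250 = 5000 N/m.
c_c = 2√(k_eq·m) = 2√(5000 × 352) = 2 × 1327 = 2653 N·s/m.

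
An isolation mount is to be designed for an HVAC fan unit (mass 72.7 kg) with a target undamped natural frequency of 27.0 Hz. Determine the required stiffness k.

ω_n = 2πf_n = 2π × 27.0 = 169.6 rad/s.
k = m·ω_n² = 72.7 × 169.6² = 72.7 × 28780 = 2092000 N/m.

2090000 N/m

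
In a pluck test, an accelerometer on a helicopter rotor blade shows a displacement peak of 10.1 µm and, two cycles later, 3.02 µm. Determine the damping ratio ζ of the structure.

0.0956

Logarithmic decrement δ = (1/n)·ln(x₀/x_n) = (1/2)·ln(10.1/3.02) = (1/2)·ln(3.344) = 0.6036.
ζ = δ/√(4π² + δ²) = 0.6036/√(39.48 + 0.364) = 0.6036/6.312 = 0.09563.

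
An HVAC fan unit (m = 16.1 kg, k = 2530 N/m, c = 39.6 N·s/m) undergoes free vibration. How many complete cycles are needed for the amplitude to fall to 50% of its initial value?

ζ = c/(2√(km)) = 39.6/(2√(2530 × 16.1)) = 39.6/403.6 = 0.09811.
Logarithmic decrement δ = 2πζ/√(1 − ζ²) = 2π × 0.09811/√(1 − 0.00962) = 0.6194.
x_n/x₀ = e^(−nδ) ≤ 0.5; take ln: n ≥ ln(1/0.5)/δ = 0.6931/0.6194 = 1.119.
So 2 complete cycles are required.

2 cycles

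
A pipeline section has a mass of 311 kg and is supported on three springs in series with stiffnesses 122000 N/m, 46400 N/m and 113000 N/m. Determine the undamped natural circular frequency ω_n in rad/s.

9.13 rad/s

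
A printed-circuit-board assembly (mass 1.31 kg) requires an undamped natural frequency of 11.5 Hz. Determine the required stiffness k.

ω_n = 2πf_n = 2π × 11.5 = 72.26 rad/s.
k = m·ω_n² = 1.31 × 72.26² = 1.31 × 5221 = 6840 N/m.

6840 N/m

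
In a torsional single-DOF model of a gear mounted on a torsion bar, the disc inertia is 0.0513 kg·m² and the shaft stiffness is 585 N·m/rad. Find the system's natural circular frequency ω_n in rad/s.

107 rad/s

ω_n = √(k_t/J) = √(585/0.0513) = √11400 = 106.8 rad/s.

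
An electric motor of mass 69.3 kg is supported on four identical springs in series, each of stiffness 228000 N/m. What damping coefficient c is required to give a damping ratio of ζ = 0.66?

Series springs: 1/k_eq = 4/228000, so k_eq = 228000/4 = 57000 N/m.
c_c = 2√(k_eq·m) = 2√(57000 × 69.3) = 3975 N·s/m.
c = ζ·c_c = 0.66 × 3975 = 2623 N·s/m.

2620 N·s/m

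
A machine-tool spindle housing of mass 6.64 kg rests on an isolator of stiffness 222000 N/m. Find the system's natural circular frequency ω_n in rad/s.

ω_n = √(k/m) = √(222000/6.64) = √33430 = 182.8 rad/s.

183 rad/s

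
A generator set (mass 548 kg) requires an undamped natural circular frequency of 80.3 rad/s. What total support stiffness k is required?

3530000 N/m

k = m·ω_n² = 548 × 80.30² = 548 × 6448 = 3534000 N/m.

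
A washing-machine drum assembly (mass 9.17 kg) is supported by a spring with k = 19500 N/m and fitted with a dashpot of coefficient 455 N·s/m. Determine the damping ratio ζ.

ω_n = √(k/m) = √(19500/9.17) = 46.11 rad/s.
Critical damping c_c = 2√(k·m) = 2√(19500 × 9.17) = 845.7 N·s/m, so ζ = c/c_c = 455/845.7 = 0.5380.

0.538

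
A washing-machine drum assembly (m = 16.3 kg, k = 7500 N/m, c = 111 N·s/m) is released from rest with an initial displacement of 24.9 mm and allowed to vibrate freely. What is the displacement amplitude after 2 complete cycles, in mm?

ζ = c/(2√(km)) = 111/(2√(7500 × 16.3)) = 111/699.3 = 0.1587.
Logarithmic decrement δ = 2πζ/√(1 − ζ²) = 2π × 0.1587/√(1 − 0.0252) = 1.010.
After n cycles, x_n/x₀ = e^(−nδ), so x_2 = 24.9 × e^(−2 × 1.010) = 24.9 × 0.1326 = 3.302 mm.

3.30 mm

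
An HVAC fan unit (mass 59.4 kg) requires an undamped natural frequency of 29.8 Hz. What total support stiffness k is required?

ω_n = 2πf_n = 2π × 29.8 = 187.2 rad/s.
k = m·ω_n² = 59.4 × 187.2² = 59.4 × 35060 = 2082000 N/m.

2080000 N/m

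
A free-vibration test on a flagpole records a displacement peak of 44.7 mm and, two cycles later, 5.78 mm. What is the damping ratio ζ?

0.161

Logarithmic decrement δ = (1/n)·ln(x₀/x_n) = (1/2)·ln(44.7/5.78) = (1/2)·ln(7.734) = 1.023.
ζ = δ/√(4π² + δ²) = 1.023/√(39.48 + 1.05) = 1.023/6.366 = 0.1607.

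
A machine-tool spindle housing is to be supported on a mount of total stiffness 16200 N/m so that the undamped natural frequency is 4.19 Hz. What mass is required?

ω_n = 2πf_n = 2π × 4.19 = 26.33 rad/s.
m = k/ω_n² = 16200/26.33² = 16200/693.1 = 23.37 kg.

23.4 kg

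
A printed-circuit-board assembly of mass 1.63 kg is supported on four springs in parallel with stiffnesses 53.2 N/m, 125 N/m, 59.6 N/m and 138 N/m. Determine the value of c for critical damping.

Parallel springs add: k_eq = 53.2 + 125 + 59.6 + 138 = 375.8 N/m.
c_c = 2√(k_eq·m) = 2√(375.8 × 1.63) = 2 × 24.75 = 49.50 N·s/m.

49.5 N·s/m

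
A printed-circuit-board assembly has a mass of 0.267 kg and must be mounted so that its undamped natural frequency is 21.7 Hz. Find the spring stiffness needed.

4960 N/m

ω_n = 2πf_n = 2π × 21.7 = 136.3 rad/s.
k = m·ω_n² = 0.267 × 136.3² = 0.267 × 18590 = 4964 N/m.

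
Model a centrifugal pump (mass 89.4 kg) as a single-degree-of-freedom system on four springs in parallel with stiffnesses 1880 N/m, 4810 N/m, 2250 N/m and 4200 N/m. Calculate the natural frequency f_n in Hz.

Parallel springs add: k_eq = 1880 + 4810 + 2250 + 4200 = 13140 N/m.
ω_n = √(k_eq/m) = √(13140/89.4) = √147.0 = 12.12 rad/s.
f_n = ω_n/(2π) = 12.12/6.283 = 1.930 Hz.

1.93 Hz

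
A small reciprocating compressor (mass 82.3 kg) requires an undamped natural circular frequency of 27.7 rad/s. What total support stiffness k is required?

63100 N/m

k = m·ω_n² = 82.3 × 27.70² = 82.3 × 767.3 = 63150 N/m.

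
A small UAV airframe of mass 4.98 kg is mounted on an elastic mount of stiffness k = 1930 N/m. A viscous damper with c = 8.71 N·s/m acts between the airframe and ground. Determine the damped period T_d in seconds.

0.319 s

ω_n = √(k/m) = √(1930/4.98) = 19.69 rad/s.
Critical damping c_c = 2√(k·m) = 2√(1930 × 4.98) = 196.1 N·s/m, so ζ = c/c_c = 8.71/196.1 = 0.04442.
ω_d = ω_n√(1 − ζ²) = 19.69 × √(1 − 0.00197) = 19.67 rad/s.
T_d = 2π/ω_d = 0.3195 s.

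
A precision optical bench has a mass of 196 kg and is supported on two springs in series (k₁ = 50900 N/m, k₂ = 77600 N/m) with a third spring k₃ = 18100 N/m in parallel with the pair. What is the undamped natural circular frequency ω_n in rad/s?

15.8 rad/s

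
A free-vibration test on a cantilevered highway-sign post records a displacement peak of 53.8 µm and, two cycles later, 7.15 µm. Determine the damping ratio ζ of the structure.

0.159

Logarithmic decrement δ = (1/n)·ln(x₀/x_n) = (1/2)·ln(53.8/7.15) = (1/2)·ln(7.524) = 1.009.
ζ = δ/√(4π² + δ²) = 1.009/√(39.48 + 1.02) = 1.009/6.364 = 0.1586.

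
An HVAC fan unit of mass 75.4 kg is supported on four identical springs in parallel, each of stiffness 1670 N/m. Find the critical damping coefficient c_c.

1420 N·s/m

Parallel springs add: k_eq = 4 × 1670 = 6680 N/m.
c_c = 2√(k_eq·m) = 2√(6680 × 75.4) = 2 × 709.7 = 1419 N·s/m.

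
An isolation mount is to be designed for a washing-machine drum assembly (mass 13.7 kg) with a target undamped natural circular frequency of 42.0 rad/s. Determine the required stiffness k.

24200 N/m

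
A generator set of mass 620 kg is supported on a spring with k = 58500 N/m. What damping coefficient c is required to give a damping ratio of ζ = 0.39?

c_c = 2√(k·m) = 2√(58500 × 620) = 12040 N·s/m.
c = ζ·c_c = 0.39 × 12040 = 4698 N·s/m.

4700 N·s/m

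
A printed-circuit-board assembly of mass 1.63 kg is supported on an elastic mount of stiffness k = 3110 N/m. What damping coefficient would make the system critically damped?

142 N·s/m

c_c = 2√(k·m) = 2√(3110 × 1.63) = 2 × 71.20 = 142.4 N·s/m.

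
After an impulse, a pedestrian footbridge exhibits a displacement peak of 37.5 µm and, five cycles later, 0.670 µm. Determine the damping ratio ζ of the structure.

0.127

Logarithmic decrement δ = (1/n)·ln(x₀/x_n) = (1/5)·ln(37.5/0.670) = (1/5)·ln(55.97) = 0.8050.
ζ = δ/√(4π² + δ²) = 0.8050/√(39.48 + 0.648) = 0.8050/6.335 = 0.1271.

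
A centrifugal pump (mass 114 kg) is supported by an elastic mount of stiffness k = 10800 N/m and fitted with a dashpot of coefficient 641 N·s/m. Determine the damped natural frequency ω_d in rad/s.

ω_n = √(k/m) = √(10800/114) = 9.733 rad/s.
Critical damping c_c = 2√(k·m) = 2√(10800 × 114) = 2219 N·s/m, so ζ = c/c_c = 641/2219 = 0.2888.
ω_d = ω_n√(1 − ζ²) = 9.733 × √(1 − 0.0834) = 9.318 rad/s.

9.32 rad/s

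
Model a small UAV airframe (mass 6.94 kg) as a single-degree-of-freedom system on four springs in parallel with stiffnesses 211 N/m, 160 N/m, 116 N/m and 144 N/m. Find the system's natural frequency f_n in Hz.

1.52 Hz

Parallel springs add: k_eq = 211 + 160 + 116 + 144 = 631.0 N/m.
ω_n = √(k_eq/m) = √(631.0/6.94) = √90.92 = 9.535 rad/s.
f_n = ω_n/(2π) = 9.535/6.283 = 1.518 Hz.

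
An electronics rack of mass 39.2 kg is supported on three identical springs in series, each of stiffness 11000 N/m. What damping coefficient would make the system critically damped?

Series springs: 1/k_eq = 3/11000, so k_eq = 11000/3 = 3667 N/m.
c_c = 2√(k_eq·m) = 2√(3667 × 39.2) = 2 × 379.1 = 758.2 N·s/m.

758 N·s/m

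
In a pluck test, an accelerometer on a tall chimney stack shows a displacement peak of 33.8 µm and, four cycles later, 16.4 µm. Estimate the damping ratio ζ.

0.0288

Logarithmic decrement δ = (1/n)·ln(x₀/x_n) = (1/4)·ln(33.8/16.4) = (1/4)·ln(2.061) = 0.1808.
ζ = δ/√(4π² + δ²) = 0.1808/√(39.48 + 0.0327) = 0.1808/6.286 = 0.02876.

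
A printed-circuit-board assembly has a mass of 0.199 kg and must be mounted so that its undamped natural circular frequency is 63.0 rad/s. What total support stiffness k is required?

790 N/m

k = m·ω_n² = 0.199 × 63.00² = 0.199 × 3969 = 789.8 N/m.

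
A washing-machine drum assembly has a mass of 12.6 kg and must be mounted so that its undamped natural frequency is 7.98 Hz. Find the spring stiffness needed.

31700 N/m

ω_n = 2πf_n = 2π × 7.98 = 50.14 rad/s.
k = m·ω_n² = 12.6 × 50.14² = 12.6 × 2514 = 31680 N/m.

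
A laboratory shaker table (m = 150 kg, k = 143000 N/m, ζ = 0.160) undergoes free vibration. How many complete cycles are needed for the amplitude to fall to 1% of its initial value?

5 cycles

Logarithmic decrement δ = 2πζ/√(1 − ζ²) = 2π × 0.1600/√(1 − 0.0256) = 1.018.
x_n/x₀ = e^(−nδ) ≤ 0.01; take ln: n ≥ ln(1/0.01)/δ = 4.605/1.018 = 4.522.
So 5 complete cycles are required.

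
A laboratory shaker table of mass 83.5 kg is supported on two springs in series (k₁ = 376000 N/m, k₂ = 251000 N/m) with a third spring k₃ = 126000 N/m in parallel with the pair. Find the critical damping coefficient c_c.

9610 N·s/m

Series pair: k_s = k₁k₂/(k₁+k₂) = (376000)(251000)/(376000 + 251000) = 150500 N/m. In parallel with k₃: k_eq = 150500 + 126000 = 276500 N/m.
c_c = 2√(k_eq·m) = 2√(276500 × 83.5) = 2 × 4805 = 9610 N·s/m.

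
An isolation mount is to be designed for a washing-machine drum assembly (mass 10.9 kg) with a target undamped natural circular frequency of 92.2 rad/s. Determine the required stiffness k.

92700 N/m

k = m·ω_n² = 10.9 × 92.20² = 10.9 × 8501 = 92660 N/m.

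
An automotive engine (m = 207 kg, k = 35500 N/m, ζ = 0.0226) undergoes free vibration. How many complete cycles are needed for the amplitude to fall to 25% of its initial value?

Logarithmic decrement δ = 2πζ/√(1 − ζ²) = 2π × 0.02260/√(1 − 0.000511) = 0.1420.
x_n/x₀ = e^(−nδ) ≤ 0.25; take ln: n ≥ ln(1/0.25)/δ = 1.386/0.1420 = 9.760.
So 10 complete cycles are required.

10 cycles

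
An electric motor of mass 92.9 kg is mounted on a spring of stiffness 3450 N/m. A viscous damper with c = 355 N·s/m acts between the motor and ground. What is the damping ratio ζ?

0.314

ω_n = √(k/m) = √(3450/92.9) = 6.094 rad/s.
Critical damping c_c = 2√(k·m) = 2√(3450 × 92.9) = 1132 N·s/m, so ζ = c/c_c = 355/1132 = 0.3135.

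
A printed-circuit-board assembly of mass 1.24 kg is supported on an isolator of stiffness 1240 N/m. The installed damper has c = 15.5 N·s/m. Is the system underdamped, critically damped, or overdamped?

c_c = 2√(k·m) = 78.42 N·s/m; ζ = c/c_c = 15.5/78.42 = 0.198.
Since ζ < 1 the system is underdamped.

underdamped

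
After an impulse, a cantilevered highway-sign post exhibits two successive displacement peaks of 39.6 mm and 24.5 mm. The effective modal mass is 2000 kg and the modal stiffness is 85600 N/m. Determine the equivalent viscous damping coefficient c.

1990 N·s/m

Logarithmic decrement δ = (1/n)·ln(x₀/x_n) = (1/1)·ln(39.6/24.5) = (1/1)·ln(1.616) = 0.4802.
ζ = δ/√(4π² + δ²) = 0.4802/√(39.48 + 0.231) = 0.4802/6.302 = 0.07620.
c = ζ · 2√(km) = 0.07620 × 2√(85600 × 2000) = 0.07620 × 26170 = 1994 N·s/m.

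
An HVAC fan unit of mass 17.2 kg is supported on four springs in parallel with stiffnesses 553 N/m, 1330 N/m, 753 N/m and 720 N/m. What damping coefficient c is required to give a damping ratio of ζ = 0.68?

327 N·s/m

Parallel springs add: k_eq = 553 + 1330 + 753 + 720 = 3356 N/m.
c_c = 2√(k_eq·m) = 2√(3356 × 17.2) = 480.5 N·s/m.
c = ζ·c_c = 0.68 × 480.5 = 326.7 N·s/m.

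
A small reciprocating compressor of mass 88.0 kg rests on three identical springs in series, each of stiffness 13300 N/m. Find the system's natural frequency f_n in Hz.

1.13 Hz

Series springs: 1/k_eq = 3/13300, so k_eq = 13300/3 = 4433 N/m.
ω_n = √(k_eq/m) = √(4433/88.0) = √50.38 = 7.098 rad/s.
f_n = ω_n/(2π) = 7.098/6.283 = 1.130 Hz.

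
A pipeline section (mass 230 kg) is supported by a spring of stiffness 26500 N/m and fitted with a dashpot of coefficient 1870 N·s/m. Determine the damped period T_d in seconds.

0.632 s

ω_n = √(k/m) = √(26500/230) = 10.73 rad/s.
Critical damping c_c = 2√(k·m) = 2√(26500 × 230) = 4938 N·s/m, so ζ = c/c_c = 1870/4938 = 0.3787.
ω_d = ω_n√(1 − ζ²) = 10.73 × √(1 − 0.143) = 9.934 rad/s.
T_d = 2π/ω_d = 0.6325 s.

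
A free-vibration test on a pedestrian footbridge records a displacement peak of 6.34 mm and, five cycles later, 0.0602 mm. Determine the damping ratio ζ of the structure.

Logarithmic decrement δ = (1/n)·ln(x₀/x_n) = (1/5)·ln(6.34/0.0602) = (1/5)·ln(105.3) = 0.9314.
ζ = δ/√(4π² + δ²) = 0.9314/√(39.48 + 0.867) = 0.9314/6.352 = 0.1466.

0.147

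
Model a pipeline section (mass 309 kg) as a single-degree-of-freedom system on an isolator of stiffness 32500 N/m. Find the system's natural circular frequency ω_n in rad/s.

ω_n = √(k/m) = √(32500/309) = √105.2 = 10.26 rad/s.

10.3 rad/s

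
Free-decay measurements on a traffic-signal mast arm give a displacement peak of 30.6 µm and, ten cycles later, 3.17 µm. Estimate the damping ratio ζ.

0.0361

Logarithmic decrement δ = (1/n)·ln(x₀/x_n) = (1/10)·ln(30.6/3.17) = (1/10)·ln(9.653) = 0.2267.
ζ = δ/√(4π² + δ²) = 0.2267/√(39.48 + 0.0514) = 0.2267/6.287 = 0.03606.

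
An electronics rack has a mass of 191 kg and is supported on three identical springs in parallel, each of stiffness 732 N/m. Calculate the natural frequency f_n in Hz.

0.540 Hz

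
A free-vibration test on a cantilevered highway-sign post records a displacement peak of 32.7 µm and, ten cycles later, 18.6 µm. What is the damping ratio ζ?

0.00898

Logarithmic decrement δ = (1/n)·ln(x₀/x_n) = (1/10)·ln(32.7/18.6) = (1/10)·ln(1.758) = 0.05642.
ζ = δ/√(4π² + δ²) = 0.05642/√(39.48 + 0.00318) = 0.05642/6.283 = 0.008979.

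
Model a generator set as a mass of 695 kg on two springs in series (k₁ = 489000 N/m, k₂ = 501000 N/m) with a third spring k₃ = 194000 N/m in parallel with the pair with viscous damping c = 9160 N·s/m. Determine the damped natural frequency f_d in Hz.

Series pair: k_s = k₁k₂/(k₁+k₂) = (489000)(501000)/(489000 + 501000) = 247500 N/m. In parallel with k₃: k_eq = 247500 + 194000 = 441500 N/m.
ω_n = √(k_eq/m) = √(441500/695) = 25.20 rad/s.
Critical damping c_c = 2√(k_eq·m) = 2√(441500 × 695) = 35030 N·s/m, so ζ = c/c_c = 9160/35030 = 0.2615.
ω_d = ω_n√(1 − ζ²) = 25.20 × √(1 − 0.0684) = 24.33 rad/s.
f_d = ω_d/(2π) = 3.872 Hz.

3.87 Hz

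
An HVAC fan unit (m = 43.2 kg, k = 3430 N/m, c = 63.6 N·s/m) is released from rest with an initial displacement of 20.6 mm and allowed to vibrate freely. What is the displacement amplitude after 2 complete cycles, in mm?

7.27 mm

ζ = c/(2√(km)) = 63.6/(2√(3430 × 43.2)) = 63.6/769.9 = 0.08261.
Logarithmic decrement δ = 2πζ/√(1 − ζ²) = 2π × 0.08261/√(1 − 0.00682) = 0.5208.
After n cycles, x_n/x₀ = e^(−nδ), so x_2 = 20.6 × e^(−2 × 0.5208) = 20.6 × 0.3529 = 7.269 mm.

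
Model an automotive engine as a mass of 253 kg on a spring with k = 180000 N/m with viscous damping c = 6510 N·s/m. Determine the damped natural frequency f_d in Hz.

ω_n = √(k/m) = √(180000/253) = 26.67 rad/s.
Critical damping c_c = 2√(k·m) = 2√(180000 × 253) = 13500 N·s/m, so ζ = c/c_c = 6510/13500 = 0.4823.
ω_d = ω_n√(1 − ζ²) = 26.67 × √(1 − 0.233) = 23.37 rad/s.
f_d = ω_d/(2π) = 3.719 Hz.

3.72 Hz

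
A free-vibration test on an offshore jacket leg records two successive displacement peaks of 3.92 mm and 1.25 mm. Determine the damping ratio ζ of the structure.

0.179

Logarithmic decrement δ = (1/n)·ln(x₀/x_n) = (1/1)·ln(3.92/1.25) = (1/1)·ln(3.136) = 1.143.
ζ = δ/√(4π² + δ²) = 1.143/√(39.48 + 1.31) = 1.143/6.386 = 0.1790.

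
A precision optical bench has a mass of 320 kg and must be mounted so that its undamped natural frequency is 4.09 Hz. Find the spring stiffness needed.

ω_n = 2πf_n = 2π × 4.09 = 25.70 rad/s.
k = m·ω_n² = 320 × 25.70² = 320 × 660.4 = 211300 N/m.

211000 N/m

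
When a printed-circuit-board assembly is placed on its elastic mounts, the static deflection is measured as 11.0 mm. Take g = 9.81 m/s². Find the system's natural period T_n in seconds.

ω_n = √(g/δ_st) = √(9.81/0.0110) = √891.8 = 29.86 rad/s.
T_n = 2π/ω_n = 6.283/29.86 = 0.2104 s.

0.210 s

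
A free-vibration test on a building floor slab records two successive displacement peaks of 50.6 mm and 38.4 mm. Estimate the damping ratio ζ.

0.0439

Logarithmic decrement δ = (1/n)·ln(x₀/x_n) = (1/1)·ln(50.6/38.4) = (1/1)·ln(1.318) = 0.2759.
ζ = δ/√(4π² + δ²) = 0.2759/√(39.48 + 0.0761) = 0.2759/6.289 = 0.04387.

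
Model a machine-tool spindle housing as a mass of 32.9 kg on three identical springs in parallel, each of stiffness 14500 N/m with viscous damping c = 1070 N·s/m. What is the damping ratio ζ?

0.447

Parallel springs add: k_eq = 3 × 14500 = 43500 N/m.
ω_n = √(k_eq/m) = √(43500/32.9) = 36.36 rad/s.
Critical damping c_c = 2√(k_eq·m) = 2√(43500 × 32.9) = 2393 N·s/m, so ζ = c/c_c = 1070/2393 = 0.4472.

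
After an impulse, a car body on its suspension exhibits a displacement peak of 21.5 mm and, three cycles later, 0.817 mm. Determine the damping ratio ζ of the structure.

Logarithmic decrement δ = (1/n)·ln(x₀/x_n) = (1/3)·ln(21.5/0.817) = (1/3)·ln(26.32) = 1.090.
ζ = δ/√(4π² + δ²) = 1.090/√(39.48 + 1.19) = 1.090/6.377 = 0.1709.

0.171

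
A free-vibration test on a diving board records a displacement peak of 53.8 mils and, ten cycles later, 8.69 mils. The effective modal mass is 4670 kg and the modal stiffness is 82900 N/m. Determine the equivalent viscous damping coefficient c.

1140 N·s/m

Logarithmic decrement δ = (1/n)·ln(x₀/x_n) = (1/10)·ln(53.8/8.69) = (1/10)·ln(6.191) = 0.1823.
ζ = δ/√(4π² + δ²) = 0.1823/√(39.48 + 0.0332) = 0.1823/6.286 = 0.02900.
c = ζ · 2√(km) = 0.02900 × 2√(82900 × 4670) = 0.02900 × 39350 = 1141 N·s/m.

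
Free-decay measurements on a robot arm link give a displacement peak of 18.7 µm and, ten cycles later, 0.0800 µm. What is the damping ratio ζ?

Logarithmic decrement δ = (1/n)·ln(x₀/x_n) = (1/10)·ln(18.7/0.0800) = (1/10)·ln(233.8) = 0.5454.
ζ = δ/√(4π² + δ²) = 0.5454/√(39.48 + 0.297) = 0.5454/6.307 = 0.08648.

0.0865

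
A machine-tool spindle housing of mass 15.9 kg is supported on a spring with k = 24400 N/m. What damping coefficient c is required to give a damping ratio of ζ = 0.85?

1060 N·s/m

c_c = 2√(k·m) = 2√(24400 × 15.9) = 1246 N·s/m.
c = ζ·c_c = 0.85 × 1246 = 1059 N·s/m.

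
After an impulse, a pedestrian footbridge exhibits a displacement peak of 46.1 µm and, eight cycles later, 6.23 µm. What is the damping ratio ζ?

Logarithmic decrement δ = (1/n)·ln(x₀/x_n) = (1/8)·ln(46.1/6.23) = (1/8)·ln(7.400) = 0.2502.
ζ = δ/√(4π² + δ²) = 0.2502/√(39.48 + 0.0626) = 0.2502/6.288 = 0.03979.

0.0398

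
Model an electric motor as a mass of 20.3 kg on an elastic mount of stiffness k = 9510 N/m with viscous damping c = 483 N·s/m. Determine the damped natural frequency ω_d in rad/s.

18.1 rad/s

ω_n = √(k/m) = √(9510/20.3) = 21.64 rad/s.
Critical damping c_c = 2√(k·m) = 2√(9510 × 20.3) = 878.8 N·s/m, so ζ = c/c_c = 483/878.8 = 0.5496.
ω_d = ω_n√(1 − ζ²) = 21.64 × √(1 − 0.302) = 18.08 rad/s.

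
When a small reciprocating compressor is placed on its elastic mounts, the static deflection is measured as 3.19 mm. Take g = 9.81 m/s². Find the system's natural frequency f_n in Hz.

8.83 Hz

ω_n = √(g/δ_st) = √(9.81/0.00319) = √3075 = 55.45 rad/s.
f_n = ω_n/(2π) = 55.45/6.283 = 8.826 Hz.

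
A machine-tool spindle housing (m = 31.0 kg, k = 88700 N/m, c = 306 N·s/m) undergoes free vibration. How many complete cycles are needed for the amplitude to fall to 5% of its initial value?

6 cycles

ζ = c/(2√(km)) = 306/(2√(88700 × 31.0)) = 306/3316 = 0.09227.
Logarithmic decrement δ = 2πζ/√(1 − ζ²) = 2π × 0.09227/√(1 − 0.00851) = 0.5822.
x_n/x₀ = e^(−nδ) ≤ 0.05; take ln: n ≥ ln(1/0.05)/δ = 2.996/0.5822 = 5.145.
So 6 complete cycles are required.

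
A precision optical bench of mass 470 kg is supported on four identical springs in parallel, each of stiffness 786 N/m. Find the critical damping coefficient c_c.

Parallel springs add: k_eq = 4 × 786 = 3144 N/m.
c_c = 2√(k_eq·m) = 2√(3144 × 470) = 2 × 1216 = 2431 N·s/m.

2430 N·s/m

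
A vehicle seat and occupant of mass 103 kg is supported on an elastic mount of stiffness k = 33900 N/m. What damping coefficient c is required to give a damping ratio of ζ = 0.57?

c_c = 2√(k·m) = 2√(33900 × 103) = 3737 N·s/m.
c = ζ·c_c = 0.57 × 3737 = 2130 N·s/m.

2130 N·s/m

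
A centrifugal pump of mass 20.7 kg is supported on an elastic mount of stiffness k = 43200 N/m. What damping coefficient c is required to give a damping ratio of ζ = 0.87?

1650 N·s/m

c_c = 2√(k·m) = 2√(43200 × 20.7) = 1891 N·s/m.
c = ζ·c_c = 0.87 × 1891 = 1645 N·s/m.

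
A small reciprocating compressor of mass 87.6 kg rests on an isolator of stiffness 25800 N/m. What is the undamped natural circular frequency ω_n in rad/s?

17.2 rad/s

ω_n = √(k/m) = √(25800/87.6) = √294.5 = 17.16 rad/s.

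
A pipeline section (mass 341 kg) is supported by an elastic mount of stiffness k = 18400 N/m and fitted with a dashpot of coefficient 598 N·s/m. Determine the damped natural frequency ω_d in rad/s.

ω_n = √(k/m) = √(18400/341) = 7.346 rad/s.
Critical damping c_c = 2√(k·m) = 2√(18400 × 341) = 5010 N·s/m, so ζ = c/c_c = 598/5010 = 0.1194.
ω_d = ω_n√(1 − ζ²) = 7.346 × √(1 − 0.0142) = 7.293 rad/s.

7.29 rad/s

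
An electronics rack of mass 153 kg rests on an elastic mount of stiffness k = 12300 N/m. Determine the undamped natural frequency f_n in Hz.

1.43 Hz

ω_n = √(k/m) = √(12300/153) = √80.39 = 8.966 rad/s.
f_n = ω_n/(2π) = 8.966/6.283 = 1.427 Hz.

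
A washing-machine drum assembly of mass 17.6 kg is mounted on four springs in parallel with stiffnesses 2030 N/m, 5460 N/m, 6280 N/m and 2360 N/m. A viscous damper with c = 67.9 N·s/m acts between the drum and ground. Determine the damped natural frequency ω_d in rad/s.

30.2 rad/s

Parallel springs add: k_eq = 2030 + 5460 + 6280 + 2360 = 16130 N/m.
ω_n = √(k_eq/m) = √(16130/17.6) = 30.27 rad/s.
Critical damping c_c = 2√(k_eq·m) = 2√(16130 × 17.6) = 1066 N·s/m, so ζ = c/c_c = 67.9/1066 = 0.06372.
ω_d = ω_n√(1 − ζ²) = 30.27 × √(1 − 0.00406) = 30.21 rad/s.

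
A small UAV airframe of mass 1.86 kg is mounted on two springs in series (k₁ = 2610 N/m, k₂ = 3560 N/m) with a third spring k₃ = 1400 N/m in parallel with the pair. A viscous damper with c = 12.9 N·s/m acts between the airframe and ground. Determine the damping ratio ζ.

0.0877

Series pair: k_s = k₁k₂/(k₁+k₂) = (2610)(3560)/(2610 + 3560) = 1506 N/m. In parallel with k₃: k_eq = 1506 + 1400 = 2906 N/m.
ω_n = √(k_eq/m) = √(2906/1.86) = 39.53 rad/s.
Critical damping c_c = 2√(k_eq·m) = 2√(2906 × 1.86) = 147.0 N·s/m, so ζ = c/c_c = 12.9/147.0 = 0.08773.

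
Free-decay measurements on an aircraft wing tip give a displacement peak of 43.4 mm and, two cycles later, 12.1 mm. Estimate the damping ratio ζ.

Logarithmic decrement δ = (1/n)·ln(x₀/x_n) = (1/2)·ln(43.4/12.1) = (1/2)·ln(3.587) = 0.6386.
ζ = δ/√(4π² + δ²) = 0.6386/√(39.48 + 0.408) = 0.6386/6.316 = 0.1011.

0.101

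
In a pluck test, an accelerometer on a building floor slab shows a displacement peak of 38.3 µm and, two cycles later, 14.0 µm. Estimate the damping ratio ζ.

Logarithmic decrement δ = (1/n)·ln(x₀/x_n) = (1/2)·ln(38.3/14.0) = (1/2)·ln(2.736) = 0.5032.
ζ = δ/√(4π² + δ²) = 0.5032/√(39.48 + 0.253) = 0.5032/6.303 = 0.07983.

0.0798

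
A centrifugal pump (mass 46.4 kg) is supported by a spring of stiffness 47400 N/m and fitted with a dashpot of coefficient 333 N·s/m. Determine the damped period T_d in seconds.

0.198 s

ω_n = √(k/m) = √(47400/46.4) = 31.96 rad/s.
Critical damping c_c = 2√(k·m) = 2√(47400 × 46.4) = 2966 N·s/m, so ζ = c/c_c = 333/2966 = 0.1123.
ω_d = ω_n√(1 − ζ²) = 31.96 × √(1 − 0.0126) = 31.76 rad/s.
T_d = 2π/ω_d = 0.1978 s.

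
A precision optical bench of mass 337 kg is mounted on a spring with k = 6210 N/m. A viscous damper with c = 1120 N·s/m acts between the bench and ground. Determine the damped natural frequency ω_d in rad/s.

3.96 rad/s

ω_n = √(k/m) = √(6210/337) = 4.293 rad/s.
Critical damping c_c = 2√(k·m) = 2√(6210 × 337) = 2893 N·s/m, so ζ = c/c_c = 1120/2893 = 0.3871.
ω_d = ω_n√(1 − ζ²) = 4.293 × √(1 − 0.150) = 3.958 rad/s.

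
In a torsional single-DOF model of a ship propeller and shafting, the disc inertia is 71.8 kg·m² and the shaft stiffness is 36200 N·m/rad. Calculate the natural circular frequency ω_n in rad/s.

22.5 rad/s

ω_n = √(k_t/J) = √(36200/71.8) = √504.2 = 22.45 rad/s.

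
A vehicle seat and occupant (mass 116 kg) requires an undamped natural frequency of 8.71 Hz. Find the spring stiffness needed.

ω_n = 2πf_n = 2π × 8.71 = 54.73 rad/s.
k = m·ω_n² = 116 × 54.73² = 116 × 2995 = 347400 N/m.

347000 N/m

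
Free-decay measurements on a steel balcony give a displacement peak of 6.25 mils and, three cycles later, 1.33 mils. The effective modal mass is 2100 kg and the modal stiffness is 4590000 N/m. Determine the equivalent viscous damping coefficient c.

16100 N·s/m

Logarithmic decrement δ = (1/n)·ln(x₀/x_n) = (1/3)·ln(6.25/1.33) = (1/3)·ln(4.699) = 0.5158.
ζ = δ/√(4π² + δ²) = 0.5158/√(39.48 + 0.266) = 0.5158/6.304 = 0.08182.
c = ζ · 2√(km) = 0.08182 × 2√(4590000 × 2100) = 0.08182 × 196400 = 16070 N·s/m.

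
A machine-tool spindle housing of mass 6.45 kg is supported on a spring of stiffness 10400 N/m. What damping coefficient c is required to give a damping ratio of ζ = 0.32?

c_c = 2√(k·m) = 2√(10400 × 6.45) = 518.0 N·s/m.
c = ζ·c_c = 0.32 × 518.0 = 165.8 N·s/m.

166 N·s/m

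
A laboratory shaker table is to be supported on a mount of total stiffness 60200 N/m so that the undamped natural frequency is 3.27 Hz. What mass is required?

ω_n = 2πf_n = 2π × 3.27 = 20.55 rad/s.
m = k/ω_n² = 60200/20.55² = 60200/422.1 = 142.6 kg.

143 kg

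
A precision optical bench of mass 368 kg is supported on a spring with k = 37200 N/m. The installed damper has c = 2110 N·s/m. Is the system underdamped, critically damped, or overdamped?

c_c = 2√(k·m) = 7400 N·s/m; ζ = c/c_c = 2110/7400 = 0.285.
Since ζ < 1 the system is underdamped.

underdamped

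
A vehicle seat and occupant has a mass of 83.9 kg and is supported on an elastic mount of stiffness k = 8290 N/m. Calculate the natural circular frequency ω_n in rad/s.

9.94 rad/s

ω_n = √(k/m) = √(8290/83.9) = √98.81 = 9.940 rad/s.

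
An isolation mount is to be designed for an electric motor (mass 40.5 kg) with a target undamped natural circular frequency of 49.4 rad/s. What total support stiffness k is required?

k = m·ω_n² = 40.5 × 49.40² = 40.5 × 2440 = 98830 N/m.

98800 N/m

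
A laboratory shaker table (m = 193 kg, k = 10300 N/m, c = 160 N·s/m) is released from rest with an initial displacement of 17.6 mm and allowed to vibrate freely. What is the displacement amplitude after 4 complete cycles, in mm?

4.22 mm

ζ = c/(2√(km)) = 160/(2√(10300 × 193)) = 160/2820 = 0.05674.
Logarithmic decrement δ = 2πζ/√(1 − ζ²) = 2π × 0.05674/√(1 − 0.00322) = 0.3571.
After n cycles, x_n/x₀ = e^(−nδ), so x_4 = 17.6 × e^(−4 × 0.3571) = 17.6 × 0.2397 = 4.219 mm.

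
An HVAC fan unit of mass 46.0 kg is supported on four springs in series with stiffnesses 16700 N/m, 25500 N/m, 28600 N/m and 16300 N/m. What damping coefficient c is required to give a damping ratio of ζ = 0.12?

Series springs: 1/k_eq = 1/16700 + 1/25500 + 1/28600 + 1/16300 = 0.0001954, so k_eq = 5117 N/m.
c_c = 2√(k_eq·m) = 2√(5117 × 46.0) = 970.4 N·s/m.
c = ζ·c_c = 0.12 × 970.4 = 116.4 N·s/m.

116 N·s/m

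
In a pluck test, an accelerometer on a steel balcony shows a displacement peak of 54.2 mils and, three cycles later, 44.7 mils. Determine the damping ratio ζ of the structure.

0.0102

Logarithmic decrement δ = (1/n)·ln(x₀/x_n) = (1/3)·ln(54.2/44.7) = (1/3)·ln(1.213) = 0.06424.
ζ = δ/√(4π² + δ²) = 0.06424/√(39.48 + 0.00413) = 0.06424/6.284 = 0.01022.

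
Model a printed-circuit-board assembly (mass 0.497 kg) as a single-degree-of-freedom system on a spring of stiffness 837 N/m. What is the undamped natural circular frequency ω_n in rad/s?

41.0 rad/s

ω_n = √(k/m) = √(837.0/0.497) = √1684 = 41.04 rad/s.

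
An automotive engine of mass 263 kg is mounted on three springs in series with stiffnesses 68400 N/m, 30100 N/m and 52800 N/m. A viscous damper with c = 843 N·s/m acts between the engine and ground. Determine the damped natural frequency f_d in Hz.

1.17 Hz

Series springs: 1/k_eq = 1/68400 + 1/30100 + 1/52800 = 6.678×10^-5, so k_eq = 14970 N/m.
ω_n = √(k_eq/m) = √(14970/263) = 7.546 rad/s.
Critical damping c_c = 2√(k_eq·m) = 2√(14970 × 263) = 3969 N·s/m, so ζ = c/c_c = 843/3969 = 0.2124.
ω_d = ω_n√(1 − ζ²) = 7.546 × √(1 − 0.0451) = 7.373 rad/s.
f_d = ω_d/(2π) = 1.174 Hz.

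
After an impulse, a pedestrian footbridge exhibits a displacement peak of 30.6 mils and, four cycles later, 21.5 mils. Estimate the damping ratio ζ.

Logarithmic decrement δ = (1/n)·ln(x₀/x_n) = (1/4)·ln(30.6/21.5) = (1/4)·ln(1.423) = 0.08824.
ζ = δ/√(4π² + δ²) = 0.08824/√(39.48 + 0.00779) = 0.08824/6.284 = 0.01404.

0.0140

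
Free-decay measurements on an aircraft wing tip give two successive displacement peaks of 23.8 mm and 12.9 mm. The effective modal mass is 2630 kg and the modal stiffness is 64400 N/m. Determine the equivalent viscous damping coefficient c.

2530 N·s/m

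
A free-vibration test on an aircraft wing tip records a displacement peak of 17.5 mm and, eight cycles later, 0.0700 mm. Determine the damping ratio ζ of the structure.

0.109

Logarithmic decrement δ = (1/n)·ln(x₀/x_n) = (1/8)·ln(17.5/0.0700) = (1/8)·ln(250.0) = 0.6902.
ζ = δ/√(4π² + δ²) = 0.6902/√(39.48 + 0.476) = 0.6902/6.321 = 0.1092.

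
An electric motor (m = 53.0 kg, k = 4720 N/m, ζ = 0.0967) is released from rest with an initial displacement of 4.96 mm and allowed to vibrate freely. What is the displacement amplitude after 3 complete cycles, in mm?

Logarithmic decrement δ = 2πζ/√(1 − ζ²) = 2π × 0.09670/√(1 − 0.00935) = 0.6104.
After n cycles, x_n/x₀ = e^(−nδ), so x_3 = 4.96 × e^(−3 × 0.6104) = 4.96 × 0.1602 = 0.7946 mm.

0.795 mm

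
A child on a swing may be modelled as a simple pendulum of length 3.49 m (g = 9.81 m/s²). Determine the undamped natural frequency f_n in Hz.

0.267 Hz

For a simple pendulum ω_n = √(g/L) = √(9.81/3.49) = √2.811 = 1.677 rad/s.
f_n = ω_n/(2π) = 1.677/6.283 = 0.2668 Hz.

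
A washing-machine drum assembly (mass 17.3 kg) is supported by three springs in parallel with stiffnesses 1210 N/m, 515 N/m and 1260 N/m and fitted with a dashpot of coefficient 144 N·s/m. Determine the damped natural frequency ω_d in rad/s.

Parallel springs add: k_eq = 1210 + 515 + 1260 = 2985 N/m.
ω_n = √(k_eq/m) = √(2985/17.3) = 13.14 rad/s.
Critical damping c_c = 2√(k_eq·m) = 2√(2985 × 17.3) = 454.5 N·s/m, so ζ = c/c_c = 144/454.5 = 0.3168.
ω_d = ω_n√(1 − ζ²) = 13.14 × √(1 − 0.100) = 12.46 rad/s.

12.5 rad/s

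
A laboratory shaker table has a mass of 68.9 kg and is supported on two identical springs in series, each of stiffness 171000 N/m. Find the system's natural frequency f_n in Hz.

5.61 Hz

Series springs: 1/k_eq = 2/171000, so k_eq = 171000/2 = 85500 N/m.
ω_n = √(k_eq/m) = √(85500/68.9) = √1241 = 35.23 rad/s.
f_n = ω_n/(2π) = 35.23/6.283 = 5.607 Hz.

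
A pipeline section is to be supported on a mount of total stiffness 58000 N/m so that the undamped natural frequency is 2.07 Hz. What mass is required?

343 kg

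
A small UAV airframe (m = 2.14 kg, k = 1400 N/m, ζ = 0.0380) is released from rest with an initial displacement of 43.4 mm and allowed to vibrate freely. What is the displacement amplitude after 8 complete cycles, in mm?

6.42 mm

Logarithmic decrement δ = 2πζ/√(1 − ζ²) = 2π × 0.03800/√(1 − 0.00144) = 0.2389.
After n cycles, x_n/x₀ = e^(−nδ), so x_8 = 43.4 × e^(−8 × 0.2389) = 43.4 × 0.1479 = 6.417 mm.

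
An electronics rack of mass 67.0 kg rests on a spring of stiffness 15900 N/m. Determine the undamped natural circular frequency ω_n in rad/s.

15.4 rad/s

ω_n = √(k/m) = √(15900/67.0) = √237.3 = 15.40 rad/s.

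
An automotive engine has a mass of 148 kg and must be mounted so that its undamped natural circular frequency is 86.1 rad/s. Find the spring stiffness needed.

k = m·ω_n² = 148 × 86.10² = 148 × 7413 = 1097000 N/m.

1100000 N/m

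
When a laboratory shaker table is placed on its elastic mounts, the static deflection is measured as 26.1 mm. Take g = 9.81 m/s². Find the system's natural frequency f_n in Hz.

3.09 Hz

ω_n = √(g/δ_st) = √(9.81/0.0261) = √375.9 = 19.39 rad/s.
f_n = ω_n/(2π) = 19.39/6.283 = 3.086 Hz.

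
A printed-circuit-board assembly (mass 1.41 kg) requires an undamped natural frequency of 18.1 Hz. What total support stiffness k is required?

ω_n = 2πf_n = 2π × 18.1 = 113.7 rad/s.
k = m·ω_n² = 1.41 × 113.7² = 1.41 × 12930 = 18240 N/m.

18200 N/m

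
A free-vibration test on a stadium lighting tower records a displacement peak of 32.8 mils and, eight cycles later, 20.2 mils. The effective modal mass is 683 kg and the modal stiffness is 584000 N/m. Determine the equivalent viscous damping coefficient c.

Logarithmic decrement δ = (1/n)·ln(x₀/x_n) = (1/8)·ln(32.8/20.2) = (1/8)·ln(1.624) = 0.06059.
ζ = δ/√(4π² + δ²) = 0.06059/√(39.48 + 0.00367) = 0.06059/6.283 = 0.009643.
c = ζ · 2√(km) = 0.009643 × 2√(584000 × 683) = 0.009643 × 39940 = 385.2 N·s/m.

385 N·s/m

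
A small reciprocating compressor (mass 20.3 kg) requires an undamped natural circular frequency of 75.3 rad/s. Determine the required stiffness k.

k = m·ω_n² = 20.3 × 75.30² = 20.3 × 5670 = 115100 N/m.

115000 N/m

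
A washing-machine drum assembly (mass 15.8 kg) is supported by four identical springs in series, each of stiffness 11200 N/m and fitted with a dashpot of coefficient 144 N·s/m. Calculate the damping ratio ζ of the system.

Series springs: 1/k_eq = 4/11200, so k_eq = 11200/4 = 2800 N/m.
ω_n = √(k_eq/m) = √(2800/15.8) = 13.31 rad/s.
Critical damping c_c = 2√(k_eq·m) = 2√(2800 × 15.8) = 420.7 N·s/m, so ζ = c/c_c = 144/420.7 = 0.3423.

0.342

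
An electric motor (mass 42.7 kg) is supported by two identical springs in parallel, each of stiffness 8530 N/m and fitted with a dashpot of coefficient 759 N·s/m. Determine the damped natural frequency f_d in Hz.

2.85 Hz

Parallel springs add: k_eq = 2 × 8530 = 17060 N/m.
ω_n = √(k_eq/m) = √(17060/42.7) = 19.99 rad/s.
Critical damping c_c = 2√(k_eq·m) = 2√(17060 × 42.7) = 1707 N·s/m, so ζ = c/c_c = 759/1707 = 0.4446.
ω_d = ω_n√(1 − ζ²) = 19.99 × √(1 − 0.198) = 17.90 rad/s.
f_d = ω_d/(2π) = 2.849 Hz.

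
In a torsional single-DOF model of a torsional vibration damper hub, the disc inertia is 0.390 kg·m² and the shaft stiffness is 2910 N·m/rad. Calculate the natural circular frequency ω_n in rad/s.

86.4 rad/s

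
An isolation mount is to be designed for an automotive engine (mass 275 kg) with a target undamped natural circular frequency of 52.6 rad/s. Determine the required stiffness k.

k = m·ω_n² = 275 × 52.60² = 275 × 2767 = 760900 N/m.

761000 N/m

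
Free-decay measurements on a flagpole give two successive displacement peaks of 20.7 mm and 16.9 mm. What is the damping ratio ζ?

0.0323

Logarithmic decrement δ = (1/n)·ln(x₀/x_n) = (1/1)·ln(20.7/16.9) = (1/1)·ln(1.225) = 0.2028.
ζ = δ/√(4π² + δ²) = 0.2028/√(39.48 + 0.0411) = 0.2028/6.286 = 0.03226.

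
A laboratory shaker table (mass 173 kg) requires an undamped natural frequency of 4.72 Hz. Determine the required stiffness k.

152000 N/m

ω_n = 2πf_n = 2π × 4.72 = 29.66 rad/s.
k = m·ω_n² = 173 × 29.66² = 173 × 879.5 = 152200 N/m.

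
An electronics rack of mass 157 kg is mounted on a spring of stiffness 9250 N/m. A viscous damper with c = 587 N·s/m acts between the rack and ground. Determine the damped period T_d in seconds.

0.844 s

ω_n = √(k/m) = √(9250/157) = 7.676 rad/s.
Critical damping c_c = 2√(k·m) = 2√(9250 × 157) = 2410 N·s/m, so ζ = c/c_c = 587/2410 = 0.2435.
ω_d = ω_n√(1 − ζ²) = 7.676 × √(1 − 0.0593) = 7.445 rad/s.
T_d = 2π/ω_d = 0.8440 s.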